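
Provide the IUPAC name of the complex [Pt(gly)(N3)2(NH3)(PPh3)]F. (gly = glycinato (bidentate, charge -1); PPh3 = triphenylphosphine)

amminediazido(glycinato)(triphenylphosphine)platinum(IV) fluoride

The 1 fluoride counter-ion carries a total charge of -1, so each complex ion is 1+.
Ligand charges: 1×ammine (neutral), 1×glycinato (-1 each), 1×triphenylphosphine (neutral), 2×azido (-1 each); total -3. So Pt + (-3) = 1+, giving Pt = +4.
Ligands are named alphabetically: ammine before azido before glycinato before triphenylphosphine.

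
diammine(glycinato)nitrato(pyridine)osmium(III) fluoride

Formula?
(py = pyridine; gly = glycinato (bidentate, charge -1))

Ligands: 1 pyridine (py, neutral), 1 glycinato (gly, -1), 1 nitrato (NO3, -1), 2 ammine (NH3, neutral). Ligand charge sum = -2.
With Os in oxidation state +3, the complex ion is [Os...]^1+.
Charge balance with fluoride (-1) requires 1 complex ion per 1 fluoride.

[Os(gly)(NH3)2(NO3)(py)]F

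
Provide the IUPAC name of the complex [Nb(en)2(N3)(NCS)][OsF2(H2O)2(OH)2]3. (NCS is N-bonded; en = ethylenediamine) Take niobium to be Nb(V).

Both ions are complex: the cation is named first with the plain metal name, the anion second with the -ate form; each ion's ligands are alphabetised independently.
Nb is given as +5; the cation's ligand charges sum to -2, so the complex cation is 3+.
With 3 anions per cation, each anion must be 3/3 = 1−.
Anion: ligand charges sum to -4; for the ion to be 1−, Os = +3.

azidobis(ethylenediamine)isothiocyanatoniobium(V) diaquadifluorodihydroxoosmate(III)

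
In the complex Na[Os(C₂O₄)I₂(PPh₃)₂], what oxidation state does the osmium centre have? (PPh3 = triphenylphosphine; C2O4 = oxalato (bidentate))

1 sodium outside the brackets (+1 each) → the complex ion is 1−.
Ligand charges: 2×I = -2; 2×PPh3 neutral; 1×C2O4 = -2; sum -4.
Os + (-4) = 1− ⇒ Os is +3.

+3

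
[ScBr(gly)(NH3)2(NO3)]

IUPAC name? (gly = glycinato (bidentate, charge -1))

There is no counter-ion, so the complex is neutral overall.
Ligand charges: 1×nitrato (-1 each), 1×glycinato (-1 each), 1×bromo (-1 each), 2×ammine (neutral); total -3. So Sc + (-3) = 0, giving Sc = +3.
Ligands are named alphabetically: ammine before bromo before glycinato before nitrato.

diamminebromo(glycinato)nitratoscandium(III)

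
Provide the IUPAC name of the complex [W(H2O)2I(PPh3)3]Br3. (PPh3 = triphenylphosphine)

diaquaiodotris(triphenylphosphine)tungsten(IV) bromide

The 3 bromide counter-ions carry a total charge of -3, so each complex ion is 3+.
Ligand charges: 1×iodo (-1 each), 2×aqua (neutral), 3×triphenylphosphine (neutral); total -1. So W + (-1) = 3+, giving W = +4.
Ligands are named alphabetically: aqua before iodo before triphenylphosphine.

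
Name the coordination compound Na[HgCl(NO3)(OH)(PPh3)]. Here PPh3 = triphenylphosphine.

The 1 sodium counter-ion carries a total charge of +1, so each complex ion is 1−.
Ligand charges: 1×hydroxo (-1 each), 1×nitrato (-1 each), 1×chloro (-1 each), 1×triphenylphosphine (neutral); total -3. So Hg + (-3) = 1−, giving Hg = +2.
Ligands are named alphabetically: chloro before hydroxo before nitrato before triphenylphosphine.
The complex ion is anionic, so mercury takes the -ate form mercurate(II).

sodium chlorohydroxonitrato(triphenylphosphine)mercurate(II)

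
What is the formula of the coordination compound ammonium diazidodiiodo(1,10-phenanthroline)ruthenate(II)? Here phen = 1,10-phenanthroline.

Ligands: 2 iodo (I, -1), 2 azido (N3, -1), 1 1,10-phenanthroline (phen, neutral). Ligand charge sum = -4.
Charge balance with ammonium (+1) requires 1 complex ion per 2 ammonium.

(NH4)2[RuI2(N3)2(phen)]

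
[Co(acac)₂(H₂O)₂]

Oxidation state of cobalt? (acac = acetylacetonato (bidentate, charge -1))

No counter-ion: the bracketed complex is neutral.
Ligand charges: 2×acac = -2; 2×H2O neutral; sum -2.
Co + (-2) = 0 ⇒ Co is +2.

+2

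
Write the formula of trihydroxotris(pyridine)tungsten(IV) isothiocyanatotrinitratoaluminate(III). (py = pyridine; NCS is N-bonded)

Cation [W…]: ligand charges -3, W(IV) ⇒ ion charge 1+.
Anion [Al…]: ligand charges -4, Al(III) ⇒ ion charge 1−.
One 1+ cation balances one 1− anion.

[W(OH)3(py)3][Al(NCS)(NO3)3]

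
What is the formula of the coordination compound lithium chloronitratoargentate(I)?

Li[AgCl(NO3)]

Ligands: 1 nitrato (NO3, -1), 1 chloro (Cl, -1). Ligand charge sum = -2.
Charge balance with lithium (+1) requires 1 complex ion per 1 lithium.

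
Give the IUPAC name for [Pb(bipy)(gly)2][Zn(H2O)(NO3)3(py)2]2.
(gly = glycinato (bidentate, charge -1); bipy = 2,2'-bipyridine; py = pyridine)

(2,2'-bipyridine)bis(glycinato)lead(IV) aquatrinitratobis(pyridine)zincate(II)

Zinc is always +2 in its complexes; the anion's ligand charges sum to -3, so the complex anion is 1−.
With 2 anions per cation, the cation must be 2×1 = 2+.
Cation: ligand charges sum to -2; for the ion to be 2+, Pb = +4.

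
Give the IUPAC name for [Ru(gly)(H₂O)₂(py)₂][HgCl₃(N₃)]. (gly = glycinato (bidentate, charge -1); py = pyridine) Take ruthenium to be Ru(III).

Both ions are complex: the cation is named first with the plain metal name, the anion second with the -ate form; each ion's ligands are alphabetised independently.
Ru is given as +3; the cation's ligand charges sum to -1, so the complex cation is 2+.
A 1:1 salt means the anion carries the equal and opposite charge, 2−.
Anion: ligand charges sum to -4; for the ion to be 2−, Hg = +2.

diaqua(glycinato)bis(pyridine)ruthenium(III) azidotrichloromercurate(II)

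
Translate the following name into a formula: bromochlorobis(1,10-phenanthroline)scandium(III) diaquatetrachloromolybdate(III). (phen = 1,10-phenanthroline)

[ScBrCl(phen)2][MoCl4(H2O)2]

Cation [Sc…]: ligand charges -2, Sc(III) ⇒ ion charge 1+.
Anion [Mo…]: ligand charges -4, Mo(III) ⇒ ion charge 1−.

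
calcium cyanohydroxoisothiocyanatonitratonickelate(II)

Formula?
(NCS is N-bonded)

Ligands: 1 hydroxo (OH, -1), 1 nitrato (NO3, -1), 1 isothiocyanato (NCS, -1), 1 cyano (CN, -1). Ligand charge sum = -4.
With Ni in oxidation state +2, the complex ion is [Ni...]^2−.
Charge balance with calcium (+2) requires 1 complex ion per 1 calcium.

Ca[Ni(CN)(NCS)(NO3)(OH)]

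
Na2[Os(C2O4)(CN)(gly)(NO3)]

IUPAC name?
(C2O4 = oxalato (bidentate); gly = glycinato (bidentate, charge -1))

The 2 sodium counter-ions carry a total charge of +2, so each complex ion is 2−.
Ligand charges: 1×cyano (-1 each), 1×oxalato (-2 each), 1×nitrato (-1 each), 1×glycinato (-1 each); total -5. So Os + (-5) = 2−, giving Os = +3.
Ligands are named alphabetically: cyano before glycinato before nitrato before oxalato.
The complex ion is anionic, so osmium takes the -ate form osmate(III).

sodium cyano(glycinato)nitratooxalatoosmate(III)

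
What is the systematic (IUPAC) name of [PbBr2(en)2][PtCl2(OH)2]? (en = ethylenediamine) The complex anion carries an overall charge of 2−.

The complex anion is given as 2−; its ligand charges sum to -4, so Pt = +2.
A 1:1 salt means the cation carries the equal and opposite charge, 2+.
Cation: ligand charges sum to -2; for the ion to be 2+, Pb = +4.

dibromobis(ethylenediamine)lead(IV) dichlorodihydroxoplatinate(II)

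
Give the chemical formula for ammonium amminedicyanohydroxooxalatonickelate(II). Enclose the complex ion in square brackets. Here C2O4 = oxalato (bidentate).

Ligands: 1 oxalato (C2O4, -2), 2 cyano (CN, -1), 1 ammine (NH3, neutral), 1 hydroxo (OH, -1). Ligand charge sum = -5.
With Ni in oxidation state +2, the complex ion is [Ni...]^3−.
Charge balance with ammonium (+1) requires 1 complex ion per 3 ammonium.

(NH4)3[Ni(C2O4)(CN)2(NH3)(OH)]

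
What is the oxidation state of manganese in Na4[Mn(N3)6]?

4 sodium outside the brackets (+1 each) → the complex ion is 4−.
Ligand charges: 6×N3 = -6; sum -6.
Mn + (-6) = 4− ⇒ Mn is +2.

+2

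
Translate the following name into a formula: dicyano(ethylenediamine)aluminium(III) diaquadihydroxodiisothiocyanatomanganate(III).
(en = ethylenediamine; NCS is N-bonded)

[Al(CN)2(en)][Mn(H2O)2(NCS)2(OH)2]

Cation [Al…]: ligand charges -2, Al(III) ⇒ ion charge 1+.
Anion [Mn…]: ligand charges -4, Mn(III) ⇒ ion charge 1−.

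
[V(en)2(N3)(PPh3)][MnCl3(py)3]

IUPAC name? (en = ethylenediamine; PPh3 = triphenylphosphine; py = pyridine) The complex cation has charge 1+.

azidobis(ethylenediamine)(triphenylphosphine)vanadium(II) trichlorotris(pyridine)manganate(II)

The complex cation is given as 1+; its ligand charges sum to -1, so V = +2.
A 1:1 salt means the anion carries the equal and opposite charge, 1−.
Anion: ligand charges sum to -3; for the ion to be 1−, Mn = +2.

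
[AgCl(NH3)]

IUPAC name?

There is no counter-ion, so the complex is neutral overall.
Ligand charges: 1×ammine (neutral), 1×chloro (-1 each); total -1. So Ag + (-1) = 0, giving Ag = +1.
Ligands are named alphabetically: ammine before chloro.

amminechlorosilver(I)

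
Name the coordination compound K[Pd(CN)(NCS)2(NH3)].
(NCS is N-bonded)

The 1 potassium counter-ion carries a total charge of +1, so each complex ion is 1−.
Ligand charges: 2×isothiocyanato (-1 each), 1×cyano (-1 each), 1×ammine (neutral); total -3. So Pd + (-3) = 1−, giving Pd = +2.
The complex ion is anionic, so palladium takes the -ate form palladate(II).

potassium amminecyanodiisothiocyanatopalladate(II)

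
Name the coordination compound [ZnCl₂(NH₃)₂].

diamminedichlorozinc(II)

There is no counter-ion, so the complex is neutral overall.
Ligand charges: 2×ammine (neutral), 2×chloro (-1 each); total -2. So Zn + (-2) = 0, giving Zn = +2.
Ligands are named alphabetically: ammine before chloro.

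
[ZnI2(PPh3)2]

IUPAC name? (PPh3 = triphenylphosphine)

diiodobis(triphenylphosphine)zinc(II)

There is no counter-ion, so the complex is neutral overall.
Ligand charges: 2×iodo (-1 each), 2×triphenylphosphine (neutral); total -2. So Zn + (-2) = 0, giving Zn = +2.
Ligands are named alphabetically: iodo before triphenylphosphine.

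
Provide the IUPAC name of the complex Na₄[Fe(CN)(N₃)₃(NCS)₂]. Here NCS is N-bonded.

sodium triazidocyanodiisothiocyanatoferrate(II)

The 4 sodium counter-ions carry a total charge of +4, so each complex ion is 4−.
Ligand charges: 3×azido (-1 each), 1×cyano (-1 each), 2×isothiocyanato (-1 each); total -6. So Fe + (-6) = 4−, giving Fe = +2.
Ligands are named alphabetically: azido before cyano before isothiocyanato.
The complex ion is anionic, so iron takes the -ate form ferrate(II).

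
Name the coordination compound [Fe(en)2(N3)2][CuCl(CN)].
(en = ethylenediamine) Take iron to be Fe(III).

diazidobis(ethylenediamine)iron(III) chlorocyanocuprate(I)

Both ions are complex: the cation is named first with the plain metal name, the anion second with the -ate form; each ion's ligands are alphabetised independently.
Fe is given as +3; the cation's ligand charges sum to -2, so the complex cation is 1+.
A 1:1 salt means the anion carries the equal and opposite charge, 1−.
Anion: ligand charges sum to -2; for the ion to be 1−, Cu = +1.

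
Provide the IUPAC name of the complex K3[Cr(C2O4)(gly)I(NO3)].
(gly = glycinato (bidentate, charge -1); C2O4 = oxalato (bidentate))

potassium (glycinato)iodonitratooxalatochromate(II)

The 3 potassium counter-ions carry a total charge of +3, so each complex ion is 3−.
Ligand charges: 1×iodo (-1 each), 1×glycinato (-1 each), 1×oxalato (-2 each), 1×nitrato (-1 each); total -5. So Cr + (-5) = 3−, giving Cr = +2.
The complex ion is anionic, so chromium takes the -ate form chromate(II).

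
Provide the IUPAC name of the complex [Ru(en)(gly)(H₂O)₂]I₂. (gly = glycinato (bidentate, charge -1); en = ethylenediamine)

diaqua(ethylenediamine)(glycinato)ruthenium(III) iodide

The 2 iodide counter-ions carry a total charge of -2, so each complex ion is 2+.
Ligand charges: 1×glycinato (-1 each), 1×ethylenediamine (neutral), 2×aqua (neutral); total -1. So Ru + (-1) = 2+, giving Ru = +3.
Ligands are named alphabetically: aqua before ethylenediamine before glycinato.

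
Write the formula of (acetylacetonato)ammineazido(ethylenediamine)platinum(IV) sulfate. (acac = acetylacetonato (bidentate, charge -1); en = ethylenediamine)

Ligands: 1 ammine (NH3, neutral), 1 acetylacetonato (acac, -1), 1 azido (N3, -1), 1 ethylenediamine (en, neutral). Ligand charge sum = -2.
With Pt in oxidation state +4, the complex ion is [Pt...]^2+.
Charge balance with sulfate (-2) requires 1 complex ion per 1 sulfate.

[Pt(acac)(en)(N3)(NH3)]SO4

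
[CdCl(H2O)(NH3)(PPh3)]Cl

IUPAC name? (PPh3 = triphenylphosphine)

ammineaquachloro(triphenylphosphine)cadmium(II) chloride

The 1 chloride counter-ion carries a total charge of -1, so each complex ion is 1+.
Ligand charges: 1×ammine (neutral), 1×chloro (-1 each), 1×triphenylphosphine (neutral), 1×aqua (neutral); total -1. So Cd + (-1) = 1+, giving Cd = +2.
Ligands are named alphabetically: ammine before aqua before chloro before triphenylphosphine.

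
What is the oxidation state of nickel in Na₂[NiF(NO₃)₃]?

+2

2 sodium outside the brackets (+1 each) → the complex ion is 2−.
Ligand charges: 3×NO3 = -3; 1×F = -1; sum -4.
Ni + (-4) = 2− ⇒ Ni is +2.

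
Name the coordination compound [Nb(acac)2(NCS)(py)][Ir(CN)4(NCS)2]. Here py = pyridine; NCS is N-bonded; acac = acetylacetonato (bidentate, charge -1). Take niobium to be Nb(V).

Both ions are complex: the cation is named first with the plain metal name, the anion second with the -ate form; each ion's ligands are alphabetised independently.
Nb is given as +5; the cation's ligand charges sum to -3, so the complex cation is 2+.
A 1:1 salt means the anion carries the equal and opposite charge, 2−.
Anion: ligand charges sum to -6; for the ion to be 2−, Ir = +4.

bis(acetylacetonato)isothiocyanato(pyridine)niobium(V) tetracyanodiisothiocyanatoiridate(IV)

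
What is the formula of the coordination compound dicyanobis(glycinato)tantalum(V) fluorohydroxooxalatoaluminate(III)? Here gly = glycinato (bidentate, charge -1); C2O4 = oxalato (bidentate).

[Ta(CN)2(gly)2][Al(C2O4)F(OH)]

Cation [Ta…]: ligand charges -4, Ta(V) ⇒ ion charge 1+.
Anion [Al…]: ligand charges -4, Al(III) ⇒ ion charge 1−.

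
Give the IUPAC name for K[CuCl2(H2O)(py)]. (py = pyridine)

The 1 potassium counter-ion carries a total charge of +1, so each complex ion is 1−.
Ligand charges: 1×pyridine (neutral), 2×chloro (-1 each), 1×aqua (neutral); total -2. So Cu + (-2) = 1−, giving Cu = +1.
The complex ion is anionic, so copper takes the -ate form cuprate(I).

potassium aquadichloro(pyridine)cuprate(I)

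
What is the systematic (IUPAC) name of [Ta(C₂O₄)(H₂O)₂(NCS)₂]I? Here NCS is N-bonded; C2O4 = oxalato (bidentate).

The 1 iodide counter-ion carries a total charge of -1, so each complex ion is 1+.
Ligand charges: 2×isothiocyanato (-1 each), 1×oxalato (-2 each), 2×aqua (neutral); total -4. So Ta + (-4) = 1+, giving Ta = +5.
Ligands are named alphabetically: aqua before isothiocyanato before oxalato.

diaquadiisothiocyanatooxalatotantalum(V) iodide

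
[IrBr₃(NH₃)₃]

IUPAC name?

triamminetribromoiridium(III)

There is no counter-ion, so the complex is neutral overall.
Ligand charges: 3×ammine (neutral), 3×bromo (-1 each); total -3. So Ir + (-3) = 0, giving Ir = +3.
Ligands are named alphabetically: ammine before bromo.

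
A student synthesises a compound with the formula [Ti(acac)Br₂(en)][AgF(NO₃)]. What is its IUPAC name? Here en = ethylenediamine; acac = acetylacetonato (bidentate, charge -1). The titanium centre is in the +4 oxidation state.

(acetylacetonato)dibromo(ethylenediamine)titanium(IV) fluoronitratoargentate(I)

Ti is given as +4; the cation's ligand charges sum to -3, so the complex cation is 1+.
A 1:1 salt means the anion carries the equal and opposite charge, 1−.
Anion: ligand charges sum to -2; for the ion to be 1−, Ag = +1.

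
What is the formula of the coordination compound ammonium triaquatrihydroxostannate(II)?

NH4[Sn(H2O)3(OH)3]

Ligands: 3 hydroxo (OH, -1), 3 aqua (H2O, neutral). Ligand charge sum = -3.
With Sn in oxidation state +2, the complex ion is [Sn...]^1−.
Charge balance with ammonium (+1) requires 1 complex ion per 1 ammonium.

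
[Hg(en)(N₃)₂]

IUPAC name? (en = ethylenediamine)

There is no counter-ion, so the complex is neutral overall.
Ligand charges: 1×ethylenediamine (neutral), 2×azido (-1 each); total -2. So Hg + (-2) = 0, giving Hg = +2.
Ligands are named alphabetically: azido before ethylenediamine.

diazido(ethylenediamine)mercury(II)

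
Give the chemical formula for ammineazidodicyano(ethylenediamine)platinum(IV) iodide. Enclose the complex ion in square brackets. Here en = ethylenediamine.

[Pt(CN)2(en)(N3)(NH3)]I

Ligands: 1 ammine (NH3, neutral), 1 ethylenediamine (en, neutral), 1 azido (N3, -1), 2 cyano (CN, -1). Ligand charge sum = -3.
With Pt in oxidation state +4, the complex ion is [Pt...]^1+.
Charge balance with iodide (-1) requires 1 complex ion per 1 iodide.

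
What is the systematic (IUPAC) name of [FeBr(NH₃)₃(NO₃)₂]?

There is no counter-ion, so the complex is neutral overall.
Ligand charges: 3×ammine (neutral), 2×nitrato (-1 each), 1×bromo (-1 each); total -3. So Fe + (-3) = 0, giving Fe = +3.
Ligands are named alphabetically: ammine before bromo before nitrato.

triamminebromodinitratoiron(III)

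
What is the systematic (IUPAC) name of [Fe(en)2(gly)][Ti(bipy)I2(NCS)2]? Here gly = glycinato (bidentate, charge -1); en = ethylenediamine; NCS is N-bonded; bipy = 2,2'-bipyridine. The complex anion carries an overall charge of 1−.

bis(ethylenediamine)(glycinato)iron(II) (2,2'-bipyridine)diiododiisothiocyanatotitanate(III)

The complex anion is given as 1−; its ligand charges sum to -4, so Ti = +3.
A 1:1 salt means the cation carries the equal and opposite charge, 1+.
Cation: ligand charges sum to -1; for the ion to be 1+, Fe = +2.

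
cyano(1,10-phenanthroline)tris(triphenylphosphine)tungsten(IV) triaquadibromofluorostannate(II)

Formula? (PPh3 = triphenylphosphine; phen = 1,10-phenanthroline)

Cation [W…]: ligand charges -1, W(IV) ⇒ ion charge 3+.
Anion [Sn…]: ligand charges -3, Sn(II) ⇒ ion charge 1−.
One 3+ cation requires 3 of the 1− anion.

[W(CN)(phen)(PPh3)3][SnBr2F(H2O)3]3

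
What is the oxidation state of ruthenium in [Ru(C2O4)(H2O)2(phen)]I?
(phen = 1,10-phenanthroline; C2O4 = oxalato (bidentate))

1 iodide outside the brackets (-1 each) → the complex ion is 1+.
Ligand charges: 1×phen neutral; 2×H2O neutral; 1×C2O4 = -2; sum -2.
Ru + (-2) = 1+ ⇒ Ru is +3.

+3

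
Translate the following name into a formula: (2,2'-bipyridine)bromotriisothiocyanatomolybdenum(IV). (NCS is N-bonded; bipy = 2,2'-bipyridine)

Ligands: 3 isothiocyanato (NCS, -1), 1 2,2'-bipyridine (bipy, neutral), 1 bromo (Br, -1). Ligand charge sum = -4.
With Mo in oxidation state +4, the complex ion is [Mo...].

[Mo(bipy)Br(NCS)3]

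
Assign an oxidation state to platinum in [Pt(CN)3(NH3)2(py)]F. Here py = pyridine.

+4

1 fluoride outside the brackets (-1 each) → the complex ion is 1+.
Ligand charges: 2×NH3 neutral; 1×py neutral; 3×CN = -3; sum -3.
Pt + (-3) = 1+ ⇒ Pt is +4.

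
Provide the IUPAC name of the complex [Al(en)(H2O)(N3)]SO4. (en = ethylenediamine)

aquaazido(ethylenediamine)aluminium(III) sulfate

The 1 sulfate counter-ion carries a total charge of -2, so each complex ion is 2+.
Ligand charges: 1×ethylenediamine (neutral), 1×azido (-1 each), 1×aqua (neutral); total -1. So Al + (-1) = 2+, giving Al = +3.
Ligands are named alphabetically: aqua before azido before ethylenediamine.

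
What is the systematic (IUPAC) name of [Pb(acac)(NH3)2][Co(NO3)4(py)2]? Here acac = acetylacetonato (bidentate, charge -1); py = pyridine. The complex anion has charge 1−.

(acetylacetonato)diamminelead(II) tetranitratobis(pyridine)cobaltate(III)

Both ions are complex: the cation is named first with the plain metal name, the anion second with the -ate form; each ion's ligands are alphabetised independently.
The complex anion is given as 1−; its ligand charges sum to -4, so Co = +3.
A 1:1 salt means the cation carries the equal and opposite charge, 1+.
Cation: ligand charges sum to -1; for the ion to be 1+, Pb = +2.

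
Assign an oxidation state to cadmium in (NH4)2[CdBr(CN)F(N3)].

2 ammonium outside the brackets (+1 each) → the complex ion is 2−.
Ligand charges: 1×Br = -1; 1×CN = -1; 1×N3 = -1; 1×F = -1; sum -4.
Cd + (-4) = 2− ⇒ Cd is +2.

+2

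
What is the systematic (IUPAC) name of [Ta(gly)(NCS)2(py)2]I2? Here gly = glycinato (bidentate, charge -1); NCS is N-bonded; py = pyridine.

The 2 iodide counter-ions carry a total charge of -2, so each complex ion is 2+.
Ligand charges: 1×glycinato (-1 each), 2×isothiocyanato (-1 each), 2×pyridine (neutral); total -3. So Ta + (-3) = 2+, giving Ta = +5.
Ligands are named alphabetically: glycinato before isothiocyanato before pyridine.

(glycinato)diisothiocyanatobis(pyridine)tantalum(V) iodide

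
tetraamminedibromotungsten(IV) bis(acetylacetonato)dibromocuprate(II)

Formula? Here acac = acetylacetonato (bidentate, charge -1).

[WBr2(NH3)4][Cu(acac)2Br2]

Cation [W…]: ligand charges -2, W(IV) ⇒ ion charge 2+.
Anion [Cu…]: ligand charges -4, Cu(II) ⇒ ion charge 2−.
One 2+ cation balances one 2− anion.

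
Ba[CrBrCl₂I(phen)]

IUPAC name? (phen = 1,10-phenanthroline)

barium bromodichloroiodo(1,10-phenanthroline)chromate(II)

The 1 barium counter-ion carries a total charge of +2, so each complex ion is 2−.
Ligand charges: 1×1,10-phenanthroline (neutral), 1×bromo (-1 each), 2×chloro (-1 each), 1×iodo (-1 each); total -4. So Cr + (-4) = 2−, giving Cr = +2.
Ligands are named alphabetically: bromo before chloro before iodo before phenanthroline.
The complex ion is anionic, so chromium takes the -ate form chromate(II).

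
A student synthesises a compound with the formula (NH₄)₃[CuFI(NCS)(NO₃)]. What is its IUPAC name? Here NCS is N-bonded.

The 3 ammonium counter-ions carry a total charge of +3, so each complex ion is 3−.
Ligand charges: 1×nitrato (-1 each), 1×isothiocyanato (-1 each), 1×fluoro (-1 each), 1×iodo (-1 each); total -4. So Cu + (-4) = 3−, giving Cu = +1.
Ligands are named alphabetically: fluoro before iodo before isothiocyanato before nitrato.
The complex ion is anionic, so copper takes the -ate form cuprate(I).

ammonium fluoroiodoisothiocyanatonitratocuprate(I)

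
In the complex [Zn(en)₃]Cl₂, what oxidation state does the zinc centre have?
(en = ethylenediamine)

+2

2 chloride outside the brackets (-1 each) → the complex ion is 2+.
Ligand charges: 3×en neutral; sum 0.
Zn + (0) = 2+ ⇒ Zn is +2.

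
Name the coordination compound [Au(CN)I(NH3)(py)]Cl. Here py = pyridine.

amminecyanoiodo(pyridine)gold(III) chloride

The 1 chloride counter-ion carries a total charge of -1, so each complex ion is 1+.
Ligand charges: 1×iodo (-1 each), 1×cyano (-1 each), 1×ammine (neutral), 1×pyridine (neutral); total -2. So Au + (-2) = 1+, giving Au = +3.
Ligands are named alphabetically: ammine before cyano before iodo before pyridine.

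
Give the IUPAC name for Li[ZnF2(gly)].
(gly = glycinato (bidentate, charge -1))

The 1 lithium counter-ion carries a total charge of +1, so each complex ion is 1−.
Ligand charges: 1×glycinato (-1 each), 2×fluoro (-1 each); total -3. So Zn + (-3) = 1−, giving Zn = +2.
The complex ion is anionic, so zinc takes the -ate form zincate(II).

lithium difluoro(glycinato)zincate(II)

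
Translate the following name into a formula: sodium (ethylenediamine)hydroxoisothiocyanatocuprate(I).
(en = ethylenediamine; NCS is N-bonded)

Ligands: 1 hydroxo (OH, -1), 1 ethylenediamine (en, neutral), 1 isothiocyanato (NCS, -1). Ligand charge sum = -2.
With Cu in oxidation state +1, the complex ion is [Cu...]^1−.
Charge balance with sodium (+1) requires 1 complex ion per 1 sodium.

Na[Cu(en)(NCS)(OH)]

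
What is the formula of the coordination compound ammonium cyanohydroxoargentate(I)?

Ligands: 1 hydroxo (OH, -1), 1 cyano (CN, -1). Ligand charge sum = -2.
Charge balance with ammonium (+1) requires 1 complex ion per 1 ammonium.

NH4[Ag(CN)(OH)]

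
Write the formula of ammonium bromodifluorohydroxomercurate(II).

Ligands: 1 hydroxo (OH, -1), 2 fluoro (F, -1), 1 bromo (Br, -1). Ligand charge sum = -4.
Charge balance with ammonium (+1) requires 1 complex ion per 2 ammonium.

(NH4)2[HgBrF2(OH)]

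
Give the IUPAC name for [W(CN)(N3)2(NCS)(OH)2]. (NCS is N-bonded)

There is no counter-ion, so the complex is neutral overall.
Ligand charges: 2×hydroxo (-1 each), 1×cyano (-1 each), 2×azido (-1 each), 1×isothiocyanato (-1 each); total -6. So W + (-6) = 0, giving W = +6.
Ligands are named alphabetically: azido before cyano before hydroxo before isothiocyanato.

diazidocyanodihydroxoisothiocyanatotungsten(VI)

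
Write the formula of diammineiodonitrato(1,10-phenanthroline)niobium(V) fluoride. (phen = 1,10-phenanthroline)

Ligands: 1 iodo (I, -1), 1 nitrato (NO3, -1), 1 1,10-phenanthroline (phen, neutral), 2 ammine (NH3, neutral). Ligand charge sum = -2.
With Nb in oxidation state +5, the complex ion is [Nb...]^3+.
Charge balance with fluoride (-1) requires 1 complex ion per 3 fluoride.

[NbI(NH3)2(NO3)(phen)]F3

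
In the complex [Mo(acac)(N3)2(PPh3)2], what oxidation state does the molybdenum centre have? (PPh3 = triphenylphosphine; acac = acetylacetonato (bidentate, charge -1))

+3

No counter-ion: the bracketed complex is neutral.
Ligand charges: 2×PPh3 neutral; 1×acac = -1; 2×N3 = -2; sum -3.
Mo + (-3) = 0 ⇒ Mo is +3.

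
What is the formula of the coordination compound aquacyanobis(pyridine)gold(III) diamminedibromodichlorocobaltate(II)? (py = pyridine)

[Au(CN)(H2O)(py)2][CoBr2Cl2(NH3)2]

Cation [Au…]: ligand charges -1, Au(III) ⇒ ion charge 2+.
Anion [Co…]: ligand charges -4, Co(II) ⇒ ion charge 2−.
One 2+ cation balances one 2− anion.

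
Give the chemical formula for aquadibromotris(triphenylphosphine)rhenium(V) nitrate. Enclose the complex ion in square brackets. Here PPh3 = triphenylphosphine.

[ReBr2(H2O)(PPh3)3](NO3)3

Ligands: 1 aqua (H2O, neutral), 3 triphenylphosphine (PPh3, neutral), 2 bromo (Br, -1). Ligand charge sum = -2.
With Re in oxidation state +5, the complex ion is [Re...]^3+.
Charge balance with nitrate (-1) requires 1 complex ion per 3 nitrate.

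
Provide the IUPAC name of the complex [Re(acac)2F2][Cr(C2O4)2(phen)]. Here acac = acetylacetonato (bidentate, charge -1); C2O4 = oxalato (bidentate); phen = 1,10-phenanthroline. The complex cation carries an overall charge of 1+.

Both ions are complex: the cation is named first with the plain metal name, the anion second with the -ate form; each ion's ligands are alphabetised independently.
The complex cation is given as 1+; its ligand charges sum to -4, so Re = +5.
A 1:1 salt means the anion carries the equal and opposite charge, 1−.
Anion: ligand charges sum to -4; for the ion to be 1−, Cr = +3.

bis(acetylacetonato)difluororhenium(V) dioxalato(1,10-phenanthroline)chromate(III)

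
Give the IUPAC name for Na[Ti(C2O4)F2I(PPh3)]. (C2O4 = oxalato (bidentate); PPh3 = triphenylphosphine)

sodium difluoroiodooxalato(triphenylphosphine)titanate(IV)

The 1 sodium counter-ion carries a total charge of +1, so each complex ion is 1−.
Ligand charges: 1×iodo (-1 each), 1×oxalato (-2 each), 2×fluoro (-1 each), 1×triphenylphosphine (neutral); total -5. So Ti + (-5) = 1−, giving Ti = +4.
Ligands are named alphabetically: fluoro before iodo before oxalato before triphenylphosphine.
The complex ion is anionic, so titanium takes the -ate form titanate(IV).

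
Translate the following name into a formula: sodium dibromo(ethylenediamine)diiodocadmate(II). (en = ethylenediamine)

Ligands: 1 ethylenediamine (en, neutral), 2 iodo (I, -1), 2 bromo (Br, -1). Ligand charge sum = -4.
Charge balance with sodium (+1) requires 1 complex ion per 2 sodium.

Na2[CdBr2(en)I2]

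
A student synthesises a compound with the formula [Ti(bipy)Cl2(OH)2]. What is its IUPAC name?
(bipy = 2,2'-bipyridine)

(2,2'-bipyridine)dichlorodihydroxotitanium(IV)

There is no counter-ion, so the complex is neutral overall.
Ligand charges: 2×chloro (-1 each), 1×2,2'-bipyridine (neutral), 2×hydroxo (-1 each); total -4. So Ti + (-4) = 0, giving Ti = +4.
Ligands are named alphabetically: bipyridine before chloro before hydroxo.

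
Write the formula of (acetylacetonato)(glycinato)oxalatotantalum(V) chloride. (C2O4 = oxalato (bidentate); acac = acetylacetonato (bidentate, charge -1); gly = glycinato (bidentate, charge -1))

[Ta(acac)(C2O4)(gly)]Cl

Ligands: 1 oxalato (C2O4, -2), 1 acetylacetonato (acac, -1), 1 glycinato (gly, -1). Ligand charge sum = -4.
Charge balance with chloride (-1) requires 1 complex ion per 1 chloride.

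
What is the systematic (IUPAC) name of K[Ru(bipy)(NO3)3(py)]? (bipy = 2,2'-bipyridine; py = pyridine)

The 1 potassium counter-ion carries a total charge of +1, so each complex ion is 1−.
Ligand charges: 3×nitrato (-1 each), 1×2,2'-bipyridine (neutral), 1×pyridine (neutral); total -3. So Ru + (-3) = 1−, giving Ru = +2.
Ligands are named alphabetically: bipyridine before nitrato before pyridine.
The complex ion is anionic, so ruthenium takes the -ate form ruthenate(II).

potassium (2,2'-bipyridine)trinitrato(pyridine)ruthenate(II)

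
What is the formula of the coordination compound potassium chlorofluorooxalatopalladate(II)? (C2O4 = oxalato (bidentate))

K2[Pd(C2O4)ClF]

Ligands: 1 oxalato (C2O4, -2), 1 fluoro (F, -1), 1 chloro (Cl, -1). Ligand charge sum = -4.
With Pd in oxidation state +2, the complex ion is [Pd...]^2−.
Charge balance with potassium (+1) requires 1 complex ion per 2 potassium.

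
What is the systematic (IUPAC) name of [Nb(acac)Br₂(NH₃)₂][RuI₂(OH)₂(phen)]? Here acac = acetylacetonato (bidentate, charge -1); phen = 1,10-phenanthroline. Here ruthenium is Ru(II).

(acetylacetonato)diamminedibromoniobium(V) dihydroxodiiodo(1,10-phenanthroline)ruthenate(II)

Both ions are complex: the cation is named first with the plain metal name, the anion second with the -ate form; each ion's ligands are alphabetised independently.
Ru is given as +2; the anion's ligand charges sum to -4, so the complex anion is 2−.
A 1:1 salt means the cation carries the equal and opposite charge, 2+.
Cation: ligand charges sum to -3; for the ion to be 2+, Nb = +5.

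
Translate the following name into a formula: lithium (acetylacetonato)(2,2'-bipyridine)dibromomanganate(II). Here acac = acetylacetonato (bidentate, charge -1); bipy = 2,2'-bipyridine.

Li[Mn(acac)(bipy)Br2]

Ligands: 1 acetylacetonato (acac, -1), 2 bromo (Br, -1), 1 2,2'-bipyridine (bipy, neutral). Ligand charge sum = -3.
With Mn in oxidation state +2, the complex ion is [Mn...]^1−.
Charge balance with lithium (+1) requires 1 complex ion per 1 lithium.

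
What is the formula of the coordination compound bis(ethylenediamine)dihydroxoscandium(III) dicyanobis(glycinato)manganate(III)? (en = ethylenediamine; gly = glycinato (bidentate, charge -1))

Cation [Sc…]: ligand charges -2, Sc(III) ⇒ ion charge 1+.
Anion [Mn…]: ligand charges -4, Mn(III) ⇒ ion charge 1−.
One 1+ cation balances one 1− anion.

[Sc(en)2(OH)2][Mn(CN)2(gly)2]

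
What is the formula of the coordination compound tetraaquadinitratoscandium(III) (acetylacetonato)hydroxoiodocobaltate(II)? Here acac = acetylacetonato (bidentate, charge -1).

[Sc(H2O)4(NO3)2][Co(acac)I(OH)]

Cation [Sc…]: ligand charges -2, Sc(III) ⇒ ion charge 1+.
Anion [Co…]: ligand charges -3, Co(II) ⇒ ion charge 1−.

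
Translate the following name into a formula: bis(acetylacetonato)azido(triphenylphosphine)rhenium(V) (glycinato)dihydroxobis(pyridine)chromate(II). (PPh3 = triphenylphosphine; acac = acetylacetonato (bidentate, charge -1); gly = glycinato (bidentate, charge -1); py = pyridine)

Cation [Re…]: ligand charges -3, Re(V) ⇒ ion charge 2+.
Anion [Cr…]: ligand charges -3, Cr(II) ⇒ ion charge 1−.
One 2+ cation requires 2 of the 1− anion.

[Re(acac)2(N3)(PPh3)][Cr(gly)(OH)2(py)2]2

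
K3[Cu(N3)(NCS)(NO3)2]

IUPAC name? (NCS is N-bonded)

potassium azidoisothiocyanatodinitratocuprate(I)

The 3 potassium counter-ions carry a total charge of +3, so each complex ion is 3−.
Ligand charges: 2×nitrato (-1 each), 1×isothiocyanato (-1 each), 1×azido (-1 each); total -4. So Cu + (-4) = 3−, giving Cu = +1.
The complex ion is anionic, so copper takes the -ate form cuprate(I).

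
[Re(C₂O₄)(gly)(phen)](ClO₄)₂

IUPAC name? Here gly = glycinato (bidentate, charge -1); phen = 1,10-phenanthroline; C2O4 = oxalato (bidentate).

The 2 perchlorate counter-ions carry a total charge of -2, so each complex ion is 2+.
Ligand charges: 1×glycinato (-1 each), 1×1,10-phenanthroline (neutral), 1×oxalato (-2 each); total -3. So Re + (-3) = 2+, giving Re = +5.
Ligands are named alphabetically: glycinato before oxalato before phenanthroline.

(glycinato)oxalato(1,10-phenanthroline)rhenium(V) perchlorate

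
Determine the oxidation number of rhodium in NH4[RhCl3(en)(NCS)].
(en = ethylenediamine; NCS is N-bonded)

+3

1 ammonium outside the brackets (+1 each) → the complex ion is 1−.
Ligand charges: 1×en neutral; 1×NCS = -1; 3×Cl = -3; sum -4.
Rh + (-4) = 1− ⇒ Rh is +3.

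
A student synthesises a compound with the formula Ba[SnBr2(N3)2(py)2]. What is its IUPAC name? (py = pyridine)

barium diazidodibromobis(pyridine)stannate(II)

The 1 barium counter-ion carries a total charge of +2, so each complex ion is 2−.
Ligand charges: 2×pyridine (neutral), 2×azido (-1 each), 2×bromo (-1 each); total -4. So Sn + (-4) = 2−, giving Sn = +2.
The complex ion is anionic, so tin takes the -ate form stannate(II).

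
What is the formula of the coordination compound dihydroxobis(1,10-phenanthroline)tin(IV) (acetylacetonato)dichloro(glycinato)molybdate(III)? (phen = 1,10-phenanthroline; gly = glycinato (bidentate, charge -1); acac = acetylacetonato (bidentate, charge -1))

Cation [Sn…]: ligand charges -2, Sn(IV) ⇒ ion charge 2+.
Anion [Mo…]: ligand charges -4, Mo(III) ⇒ ion charge 1−.

[Sn(OH)2(phen)2][Mo(acac)Cl2(gly)]2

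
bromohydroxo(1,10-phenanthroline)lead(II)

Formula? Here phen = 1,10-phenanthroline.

Ligands: 1 hydroxo (OH, -1), 1 bromo (Br, -1), 1 1,10-phenanthroline (phen, neutral). Ligand charge sum = -2.
With Pb in oxidation state +2, the complex ion is [Pb...].

[PbBr(OH)(phen)]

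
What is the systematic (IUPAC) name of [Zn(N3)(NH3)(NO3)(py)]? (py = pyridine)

ammineazidonitrato(pyridine)zinc(II)

There is no counter-ion, so the complex is neutral overall.
Ligand charges: 1×azido (-1 each), 1×pyridine (neutral), 1×nitrato (-1 each), 1×ammine (neutral); total -2. So Zn + (-2) = 0, giving Zn = +2.
Ligands are named alphabetically: ammine before azido before nitrato before pyridine.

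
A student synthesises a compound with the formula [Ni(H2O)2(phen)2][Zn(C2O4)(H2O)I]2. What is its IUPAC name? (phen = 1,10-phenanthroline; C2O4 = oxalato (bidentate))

diaquabis(1,10-phenanthroline)nickel(II) aquaiodooxalatozincate(II)

Zinc is always +2 in its complexes; the anion's ligand charges sum to -3, so the complex anion is 1−.
With 2 anions per cation, the cation must be 2×1 = 2+.
Cation: ligand charges sum to 0; for the ion to be 2+, Ni = +2.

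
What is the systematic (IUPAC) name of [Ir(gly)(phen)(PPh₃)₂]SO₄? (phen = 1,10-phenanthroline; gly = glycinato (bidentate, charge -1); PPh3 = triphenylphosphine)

The 1 sulfate counter-ion carries a total charge of -2, so each complex ion is 2+.
Ligand charges: 1×1,10-phenanthroline (neutral), 1×glycinato (-1 each), 2×triphenylphosphine (neutral); total -1. So Ir + (-1) = 2+, giving Ir = +3.
Ligands are named alphabetically: glycinato before phenanthroline before triphenylphosphine.

(glycinato)(1,10-phenanthroline)bis(triphenylphosphine)iridium(III) sulfate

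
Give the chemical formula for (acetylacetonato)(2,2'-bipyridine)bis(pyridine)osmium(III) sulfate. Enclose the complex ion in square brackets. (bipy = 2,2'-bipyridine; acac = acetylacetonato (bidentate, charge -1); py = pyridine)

Ligands: 1 2,2'-bipyridine (bipy, neutral), 1 acetylacetonato (acac, -1), 2 pyridine (py, neutral). Ligand charge sum = -1.
With Os in oxidation state +3, the complex ion is [Os...]^2+.
Charge balance with sulfate (-2) requires 1 complex ion per 1 sulfate.

[Os(acac)(bipy)(py)2]SO4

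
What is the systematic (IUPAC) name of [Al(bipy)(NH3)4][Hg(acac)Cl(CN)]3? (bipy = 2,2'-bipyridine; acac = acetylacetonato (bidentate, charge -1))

Both ions are complex: the cation is named first with the plain metal name, the anion second with the -ate form; each ion's ligands are alphabetised independently.
Aluminium is always +3 in its complexes; the cation's ligand charges sum to 0, so the complex cation is 3+.
With 3 anions per cation, each anion must be 3/3 = 1−.
Anion: ligand charges sum to -3; for the ion to be 1−, Hg = +2.

tetraammine(2,2'-bipyridine)aluminium(III) (acetylacetonato)chlorocyanomercurate(II)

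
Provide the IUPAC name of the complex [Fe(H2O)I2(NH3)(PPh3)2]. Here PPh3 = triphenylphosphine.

There is no counter-ion, so the complex is neutral overall.
Ligand charges: 1×ammine (neutral), 1×aqua (neutral), 2×triphenylphosphine (neutral), 2×iodo (-1 each); total -2. So Fe + (-2) = 0, giving Fe = +2.
Ligands are named alphabetically: ammine before aqua before iodo before triphenylphosphine.

ammineaquadiiodobis(triphenylphosphine)iron(II)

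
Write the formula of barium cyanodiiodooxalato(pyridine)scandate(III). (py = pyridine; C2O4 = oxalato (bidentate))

Ligands: 1 pyridine (py, neutral), 1 oxalato (C2O4, -2), 1 cyano (CN, -1), 2 iodo (I, -1). Ligand charge sum = -5.
Charge balance with barium (+2) requires 1 complex ion per 1 barium.

Ba[Sc(C2O4)(CN)I2(py)]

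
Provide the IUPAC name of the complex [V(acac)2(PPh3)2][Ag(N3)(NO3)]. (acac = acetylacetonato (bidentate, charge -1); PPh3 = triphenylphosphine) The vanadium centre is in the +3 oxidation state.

bis(acetylacetonato)bis(triphenylphosphine)vanadium(III) azidonitratoargentate(I)

Both ions are complex: the cation is named first with the plain metal name, the anion second with the -ate form; each ion's ligands are alphabetised independently.
V is given as +3; the cation's ligand charges sum to -2, so the complex cation is 1+.
A 1:1 salt means the anion carries the equal and opposite charge, 1−.
Anion: ligand charges sum to -2; for the ion to be 1−, Ag = +1.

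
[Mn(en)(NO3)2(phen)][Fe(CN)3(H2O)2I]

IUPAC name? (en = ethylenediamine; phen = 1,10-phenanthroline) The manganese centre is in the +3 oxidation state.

Both ions are complex: the cation is named first with the plain metal name, the anion second with the -ate form; each ion's ligands are alphabetised independently.
Mn is given as +3; the cation's ligand charges sum to -2, so the complex cation is 1+.
A 1:1 salt means the anion carries the equal and opposite charge, 1−.
Anion: ligand charges sum to -4; for the ion to be 1−, Fe = +3.

(ethylenediamine)dinitrato(1,10-phenanthroline)manganese(III) diaquatricyanoiodoferrate(III)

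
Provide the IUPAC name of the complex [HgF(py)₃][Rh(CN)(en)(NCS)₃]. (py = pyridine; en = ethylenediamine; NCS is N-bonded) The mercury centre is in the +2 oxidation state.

Both ions are complex: the cation is named first with the plain metal name, the anion second with the -ate form; each ion's ligands are alphabetised independently.
Hg is given as +2; the cation's ligand charges sum to -1, so the complex cation is 1+.
A 1:1 salt means the anion carries the equal and opposite charge, 1−.
Anion: ligand charges sum to -4; for the ion to be 1−, Rh = +3.

fluorotris(pyridine)mercury(II) cyano(ethylenediamine)triisothiocyanatorhodate(III)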